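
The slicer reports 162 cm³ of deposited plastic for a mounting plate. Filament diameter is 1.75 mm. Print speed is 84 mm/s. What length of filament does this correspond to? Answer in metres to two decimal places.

Filament cross-section = π × (1.75/2)² = 2.4053 mm².
L = 162000 mm³ / 2.4053 mm² = 67351.27 mm, i.e. 67.35 m.

67.35 m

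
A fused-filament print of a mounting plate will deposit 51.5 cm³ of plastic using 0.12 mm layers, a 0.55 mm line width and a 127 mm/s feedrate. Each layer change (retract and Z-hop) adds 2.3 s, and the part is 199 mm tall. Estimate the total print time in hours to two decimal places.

2.77 hours

Extrusion cross-section = 0.12 × 0.55 = 0.066 mm².
Total extruded path = 51500/0.066 = 780303 mm.
Print-move time: 780303 / 127 → 6144.1 s.
Layer count = ceil(199 / 0.12) = 1659.
Z-hop total = 1659 × 2.3 = 3815.7 s.
Total = 6144.1 + 3815.7 = 9959.8 s = 2.77 hours.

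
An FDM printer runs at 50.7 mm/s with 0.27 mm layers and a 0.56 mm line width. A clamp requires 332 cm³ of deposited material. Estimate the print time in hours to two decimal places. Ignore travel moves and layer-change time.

Bead cross-section = 0.27 × 0.56 = 0.1512 mm².
Path length: 332000 mm³ / 0.1512 mm² → 2195767.2 mm.
Time extruding = 2195767.2 / 50.7, so 43309 s.
Converting: 43309 s = 12.03 hours.

12.03 hours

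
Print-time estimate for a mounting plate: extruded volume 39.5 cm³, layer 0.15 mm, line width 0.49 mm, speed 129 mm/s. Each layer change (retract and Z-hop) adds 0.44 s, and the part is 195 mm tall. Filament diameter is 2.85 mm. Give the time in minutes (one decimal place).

79.0 minutes

Line area: 0.15 × 0.49 → 0.0735 mm².
Toolpath length = 39.5 cm³ / 0.0735 mm² = 39500 / 0.0735 = 537415 mm.
Time extruding: 537415 / 129 → 4166 s.
Layer count = ceil(195 / 0.15) = 1300.
Layer-change overhead: 1300 × 0.44 → 572 s.
Altogether 4166 + 572 = 4738 s, i.e. 79.0 minutes.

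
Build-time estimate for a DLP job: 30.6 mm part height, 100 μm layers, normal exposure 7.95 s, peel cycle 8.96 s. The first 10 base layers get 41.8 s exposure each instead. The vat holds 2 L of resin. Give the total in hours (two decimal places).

Layers = ⌈30.6/0.1⌉ = 306.
Bottom layers: 10 × (41.8 + 8.96) → 507.6 s.
Regular layers: 296 × (7.95 + 8.96) → 5005.36 s.
Total = 507.6 + 5005.36 = 5512.96 s = 1.53 hours.

1.53 hours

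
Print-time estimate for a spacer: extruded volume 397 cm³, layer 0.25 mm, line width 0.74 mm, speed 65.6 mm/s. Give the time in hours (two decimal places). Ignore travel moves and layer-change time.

Bead cross-section = 0.25 × 0.74 = 0.185 mm².
Path length: 397000 mm³ / 0.185 mm² → 2145945.9 mm.
Print-move time = 2145945.9 / 65.6, so 32712.6 s.
That's 32712.6 s → 9.09 hours.

9.09 hours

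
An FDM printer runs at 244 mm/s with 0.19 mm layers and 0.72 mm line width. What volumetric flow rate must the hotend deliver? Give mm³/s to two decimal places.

A: 0.19 × 0.72 → 0.1368 mm².
Q = v·A = 244 × 0.1368 = 33.38 mm³/s.

33.38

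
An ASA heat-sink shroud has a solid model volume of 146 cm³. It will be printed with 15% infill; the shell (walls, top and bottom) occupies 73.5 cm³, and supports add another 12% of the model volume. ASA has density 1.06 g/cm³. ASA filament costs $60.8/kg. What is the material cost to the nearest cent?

Volume inside the shell = 146 − 73.5, so 72.5 cm³.
Infill volume = 0.15 × 72.5 = 10.875 cm³.
Support = 0.12 × 146, so 17.52 cm³.
Deposited volume: 73.5 + 10.875 + 17.52 → 101.895 cm³.
Mass: 101.895 × 1.06 → 108.0087 g.
At $60.8/kg: 108.0087/1000 × 60.8 = $6.57.

$6.57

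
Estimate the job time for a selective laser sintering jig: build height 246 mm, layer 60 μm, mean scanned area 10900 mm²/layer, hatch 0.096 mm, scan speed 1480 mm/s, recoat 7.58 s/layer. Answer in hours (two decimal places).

96.01 hours

Number of layers: 246 / 0.06 → 4100 (rounded up).
Scan path per layer = 10900 / 0.096, so 113541.7 mm.
Laser time per layer = 113541.7 / 1480 = 76.7174 s.
Layer cycle = 76.7174 + 7.58, so 84.2974 s.
4100 layers × 84.2974 s/layer = 345619.34 s, i.e. 96.01 hours.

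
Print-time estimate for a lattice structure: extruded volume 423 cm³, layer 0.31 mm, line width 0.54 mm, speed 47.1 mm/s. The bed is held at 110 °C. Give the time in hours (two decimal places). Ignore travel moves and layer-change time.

Line area = 0.31 × 0.54, so 0.1674 mm².
Toolpath length = 423 cm³ / 0.1674 mm² = 423000 / 0.1674 = 2526881.7 mm.
Time extruding = 2526881.7 / 47.1 = 53649.3 s.
53649.3 s = 14.90 hours.

14.90 hours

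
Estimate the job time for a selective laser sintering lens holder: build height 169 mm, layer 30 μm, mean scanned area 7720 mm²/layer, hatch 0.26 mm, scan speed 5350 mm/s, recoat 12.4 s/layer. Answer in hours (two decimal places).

28.09 hours

Number of layers: 169 / 0.03 → 5634 (rounded up).
Scan path per layer: 7720 / 0.26 → 29692.3 mm.
Laser time per layer: 29692.3 / 5350 → 5.55 s.
Time per layer = 5.55 + 12.4, so 17.95 s.
Total: 5634 × 17.95 s = 101130.3 s → 28.09 hours.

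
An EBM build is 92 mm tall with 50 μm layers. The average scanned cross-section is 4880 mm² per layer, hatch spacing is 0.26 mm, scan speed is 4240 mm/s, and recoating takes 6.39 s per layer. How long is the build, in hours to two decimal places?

Layer count = ceil(92 / 0.05) = 1840.
Scan path per layer = 4880 / 0.26, so 18769.2 mm.
Scan time per layer = 18769.2 / 4240, so 4.4267 s.
Layer cycle = 4.4267 + 6.39 = 10.8167 s.
Total: 1840 × 10.8167 s = 19902.728 s → 5.53 hours.

5.53 hours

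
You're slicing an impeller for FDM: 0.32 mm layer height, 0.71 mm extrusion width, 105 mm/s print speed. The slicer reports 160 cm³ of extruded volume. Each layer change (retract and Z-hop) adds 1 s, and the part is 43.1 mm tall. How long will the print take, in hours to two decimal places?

1.90 hours

Bead cross-section: 0.32 × 0.71 → 0.2272 mm².
Toolpath length = 160 cm³ / 0.2272 mm² = 160000 / 0.2272 = 704225.4 mm.
Time extruding = 704225.4 / 105 = 6706.9 s.
Layers = ⌈43.1/0.32⌉ = 135.
Non-print overhead: 135 × 1 → 135 s.
Total = 6706.9 + 135 = 6841.9 s = 1.90 hours.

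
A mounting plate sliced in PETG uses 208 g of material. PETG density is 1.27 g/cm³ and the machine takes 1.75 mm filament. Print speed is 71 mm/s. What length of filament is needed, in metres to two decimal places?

68.09 m

Extruded volume: 208/1.27 = 163.7795 cm³ (163779.5 mm³).
Cross-section of 1.75 mm filament: π·(1.75/2)² = 2.4053 mm².
L = V/A = 163779.5/2.4053 = 68091.09 mm → 68.09 m.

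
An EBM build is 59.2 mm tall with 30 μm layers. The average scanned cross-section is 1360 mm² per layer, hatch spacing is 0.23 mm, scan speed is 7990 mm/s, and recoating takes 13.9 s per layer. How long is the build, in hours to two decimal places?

Layer count = ceil(59.2 / 0.03) = 1974.
Hatch length per layer = 1360 / 0.23 = 5913 mm.
Per-layer scan time = 5913 / 7990 = 0.7401 s.
Time per layer = 0.7401 + 13.9, so 14.6401 s.
1974 layers × 14.6401 s/layer = 28899.5574 s, i.e. 8.03 hours.

8.03 hours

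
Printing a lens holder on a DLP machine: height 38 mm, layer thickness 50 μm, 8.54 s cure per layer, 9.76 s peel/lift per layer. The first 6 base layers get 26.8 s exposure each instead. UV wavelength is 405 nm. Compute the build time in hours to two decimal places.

3.89 hours

Layer count = ceil(38 / 0.05) = 760.
Bottom layers = 6 × (26.8 + 9.76), so 219.36 s.
Regular layers: 754 × (8.54 + 9.76) → 13798.2 s.
Sum: 219.36 + 13798.2 = 14017.56 s → 3.89 hours.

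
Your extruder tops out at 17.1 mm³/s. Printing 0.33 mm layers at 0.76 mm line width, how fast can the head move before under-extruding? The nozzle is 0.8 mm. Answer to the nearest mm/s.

Bead cross-section: 0.33 × 0.76 → 0.2508 mm².
Max speed = 17.1 / 0.2508 = 68.18 ≈ 68 mm/s.

68 mm/s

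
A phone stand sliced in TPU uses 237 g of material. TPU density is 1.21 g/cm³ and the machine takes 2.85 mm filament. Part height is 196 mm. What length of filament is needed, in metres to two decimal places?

30.70 m

Extruded volume: 237/1.21 = 195.8678 cm³ (195867.8 mm³).
Cross-section of 2.85 mm filament: π·(2.85/2)² = 6.3794 mm².
L = V/A = 195867.8/6.3794 = 30703.17 mm → 30.70 m.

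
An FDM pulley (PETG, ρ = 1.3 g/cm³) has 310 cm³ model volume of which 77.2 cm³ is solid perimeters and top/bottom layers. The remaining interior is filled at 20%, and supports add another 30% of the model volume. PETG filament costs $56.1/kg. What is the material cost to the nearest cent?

$15.81

Infill region = 310 − 77.2 = 232.8 cm³.
Infill volume: 0.20 × 232.8 → 46.56 cm³.
Support = 0.30 × 310, so 93 cm³.
Deposited volume = 77.2 + 46.56 + 93, so 216.76 cm³.
Mass = 216.76 × 1.3, so 281.788 g.
Cost = 281.788 g / 1000 × $56.1/kg = $15.81.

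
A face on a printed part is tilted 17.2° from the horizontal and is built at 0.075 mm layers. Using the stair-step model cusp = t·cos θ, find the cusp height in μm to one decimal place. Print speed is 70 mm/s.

h_c = t·cos θ = 0.075 × 0.9553 = 0.071648 mm (71.6 μm).

71.6 μm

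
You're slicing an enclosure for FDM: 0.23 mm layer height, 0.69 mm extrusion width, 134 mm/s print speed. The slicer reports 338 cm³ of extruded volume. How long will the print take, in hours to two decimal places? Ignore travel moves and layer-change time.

Line area = 0.23 × 0.69 = 0.1587 mm².
Path length: 338000 mm³ / 0.1587 mm² → 2129804.7 mm.
Print-move time = 2129804.7 / 134 = 15894.1 s.
Converting: 15894.1 s = 4.42 hours.

4.42 hours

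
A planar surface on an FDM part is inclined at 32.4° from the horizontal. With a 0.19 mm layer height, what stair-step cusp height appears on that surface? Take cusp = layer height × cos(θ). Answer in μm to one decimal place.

160.4 μm

h_c = t·cos θ = 0.19 × 0.8443 = 0.160417 mm (160.4 μm).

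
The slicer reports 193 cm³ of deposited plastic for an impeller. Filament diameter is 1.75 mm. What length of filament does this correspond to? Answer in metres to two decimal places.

80.24 m

Filament cross-section = π × (1.75/2)² = 2.4053 mm².
Length = 193 cm³ / 2.4053 mm² = 193000 / 2.4053 = 80239.47 mm = 80.24 m.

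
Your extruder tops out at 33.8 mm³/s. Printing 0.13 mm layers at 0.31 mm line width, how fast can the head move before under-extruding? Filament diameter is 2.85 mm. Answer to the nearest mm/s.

A = 0.13 × 0.31, so 0.0403 mm².
v_max = Q/A = 33.8/0.0403 = 838.71 mm/s → 839 mm/s.

839 mm/s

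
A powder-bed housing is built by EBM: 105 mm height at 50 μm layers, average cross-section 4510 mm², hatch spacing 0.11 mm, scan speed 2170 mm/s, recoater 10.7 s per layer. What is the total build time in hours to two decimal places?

17.26 hours

Layer count = ceil(105 / 0.05) = 2100.
Hatch length per layer = 4510 / 0.11 = 41000 mm.
Scan time per layer = 41000 / 2170, so 18.894 s.
Per-layer time = 18.894 + 10.7 = 29.594 s.
2100 layers × 29.594 s/layer = 62147.4 s, i.e. 17.26 hours.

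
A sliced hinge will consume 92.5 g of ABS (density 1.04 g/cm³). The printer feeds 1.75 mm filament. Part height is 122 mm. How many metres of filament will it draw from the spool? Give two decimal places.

Volume = 92.5 g / 1.04 g·cm⁻³ = 88.9423 cm³ = 88942.3 mm³.
Cross-section of 1.75 mm filament: π·(1.75/2)² = 2.4053 mm².
Length = 88942.3 / 2.4053 = 36977.63 mm = 36.98 m.

36.98 m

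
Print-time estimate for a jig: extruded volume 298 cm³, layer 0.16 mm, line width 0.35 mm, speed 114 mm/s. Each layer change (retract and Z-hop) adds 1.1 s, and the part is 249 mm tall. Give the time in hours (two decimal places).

13.44 hours

Bead cross-section: 0.16 × 0.35 → 0.056 mm².
Total extruded path = 298000/0.056 = 5321428.6 mm.
Time extruding = 5321428.6 / 114 = 46679.2 s.
Number of layers: 249 / 0.16 → 1557 (rounded up).
Non-print overhead = 1557 × 1.1, so 1712.7 s.
Altogether 46679.2 + 1712.7 = 48391.9 s, i.e. 13.44 hours.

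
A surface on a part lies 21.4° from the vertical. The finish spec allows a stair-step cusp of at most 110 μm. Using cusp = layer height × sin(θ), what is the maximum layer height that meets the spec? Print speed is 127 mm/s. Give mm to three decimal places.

0.301 mm

sin(21.4°) = 0.3649; t_max = 0.11/0.3649 = 0.301 mm.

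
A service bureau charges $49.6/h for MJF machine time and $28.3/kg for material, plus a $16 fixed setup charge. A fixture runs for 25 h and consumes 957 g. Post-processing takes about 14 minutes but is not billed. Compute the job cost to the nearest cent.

Machine-time cost = 49.6 × 25, so $1240.00.
Material cost = 28.3 × 957/1000, so $27.0831.
Total = 1240.00 + 27.0831 + 16 = 1283.0831 ≈ $1283.08.

$1283.08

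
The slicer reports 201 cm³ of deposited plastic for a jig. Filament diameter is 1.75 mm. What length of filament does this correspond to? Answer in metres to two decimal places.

Filament cross-section = π × (1.75/2)² = 2.4053 mm².
L = 201000 mm³ / 2.4053 mm² = 83565.46 mm, i.e. 83.57 m.

83.57 m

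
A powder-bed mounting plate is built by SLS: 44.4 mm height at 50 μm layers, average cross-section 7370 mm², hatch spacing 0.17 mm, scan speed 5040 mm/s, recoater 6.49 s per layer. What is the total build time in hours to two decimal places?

Layer count = ceil(44.4 / 0.05) = 888.
Scan path per layer = 7370 / 0.17, so 43352.9 mm.
Scan time per layer: 43352.9 / 5040 → 8.6018 s.
Layer cycle: 8.6018 + 6.49 → 15.0918 s.
888 layers × 15.0918 s/layer = 13401.5184 s, i.e. 3.72 hours.

3.72 hours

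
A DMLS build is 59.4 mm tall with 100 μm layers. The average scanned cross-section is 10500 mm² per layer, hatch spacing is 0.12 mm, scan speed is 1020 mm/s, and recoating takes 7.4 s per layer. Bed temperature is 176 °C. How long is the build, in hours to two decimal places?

15.38 hours

Layer count = ceil(59.4 / 0.1) = 594.
Per-layer scan distance: 10500 / 0.12 → 87500 mm.
Scan time per layer = 87500 / 1020, so 85.7843 s.
Layer cycle = 85.7843 + 7.4, so 93.1843 s.
594 layers × 93.1843 s/layer = 55351.4742 s, i.e. 15.38 hours.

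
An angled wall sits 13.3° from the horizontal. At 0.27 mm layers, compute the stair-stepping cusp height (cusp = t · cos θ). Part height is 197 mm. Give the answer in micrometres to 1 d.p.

262.8 μm

cos(13.3°) = 0.9732, so cusp = 0.27 × 0.9732 = 0.262764 mm → 262.8 μm.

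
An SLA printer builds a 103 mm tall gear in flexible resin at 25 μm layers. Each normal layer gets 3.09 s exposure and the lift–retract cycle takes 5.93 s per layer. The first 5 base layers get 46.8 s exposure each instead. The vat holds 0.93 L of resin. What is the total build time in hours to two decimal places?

Layer count = ceil(103 / 0.025) = 4120.
Burn-in layers = 5 × (46.8 + 5.93) = 263.65 s.
Normal layers = 4115 × (3.09 + 5.93), so 37117.3 s.
Total = 263.65 + 37117.3 = 37380.95 s = 10.38 hours.

10.38 hours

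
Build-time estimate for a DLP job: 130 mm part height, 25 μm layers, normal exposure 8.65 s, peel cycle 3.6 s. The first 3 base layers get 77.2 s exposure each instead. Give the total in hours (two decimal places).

17.75 hours

Layer count = ceil(130 / 0.025) = 5200.
Bottom layers = 3 × (77.2 + 3.6), so 242.4 s.
Regular layers: 5197 × (8.65 + 3.6) → 63663.25 s.
Sum: 242.4 + 63663.25 = 63905.65 s → 17.75 hours.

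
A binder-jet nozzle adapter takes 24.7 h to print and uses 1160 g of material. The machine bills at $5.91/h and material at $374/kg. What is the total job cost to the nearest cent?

$579.82

Machine-time cost = 5.91 × 24.7 = $145.977.
Feedstock cost: 374 × 1160/1000 → $433.84.
Job cost: 145.977 + 433.84 = 579.817 ≈ $579.82.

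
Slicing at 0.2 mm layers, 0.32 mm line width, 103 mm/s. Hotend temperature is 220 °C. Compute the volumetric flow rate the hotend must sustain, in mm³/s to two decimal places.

Extrusion cross-section = 0.2 × 0.32 = 0.064 mm².
Volumetric flow = 103 × 0.064 = 6.59 mm³/s.

6.59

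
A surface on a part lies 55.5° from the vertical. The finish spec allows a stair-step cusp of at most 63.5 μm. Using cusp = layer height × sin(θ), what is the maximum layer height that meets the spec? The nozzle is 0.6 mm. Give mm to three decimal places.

0.077 mm

t = h_c / sin θ = 0.0635 / 0.8241 = 0.077 mm.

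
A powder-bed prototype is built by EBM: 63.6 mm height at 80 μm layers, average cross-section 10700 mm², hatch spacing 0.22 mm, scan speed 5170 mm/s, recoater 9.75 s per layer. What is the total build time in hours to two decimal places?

Layer count = ceil(63.6 / 0.08) = 795.
Scan path per layer = 10700 / 0.22, so 48636.4 mm.
Per-layer scan time = 48636.4 / 5170 = 9.4074 s.
Layer cycle = 9.4074 + 9.75, so 19.1574 s.
Total: 795 × 19.1574 s = 15230.133 s → 4.23 hours.

4.23 hours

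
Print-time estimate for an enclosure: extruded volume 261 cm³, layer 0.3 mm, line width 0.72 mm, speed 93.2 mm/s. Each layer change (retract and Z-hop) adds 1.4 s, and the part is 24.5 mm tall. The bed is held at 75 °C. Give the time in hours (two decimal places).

Extrusion cross-section = 0.3 × 0.72, so 0.216 mm².
Total extruded path = 261000/0.216 = 1208333.3 mm.
Extrusion time: 1208333.3 / 93.2 → 12964.9 s.
Layers = ⌈24.5/0.3⌉ = 82.
Z-hop total = 82 × 1.4, so 114.8 s.
Total = 12964.9 + 114.8 = 13079.7 s = 3.63 hours.

3.63 hours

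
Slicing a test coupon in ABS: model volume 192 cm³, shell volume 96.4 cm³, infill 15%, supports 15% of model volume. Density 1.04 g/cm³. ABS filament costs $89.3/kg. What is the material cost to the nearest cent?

Interior volume = 192 − 96.4, so 95.6 cm³.
Infill deposited = 0.15 × 95.6, so 14.34 cm³.
Support: 0.15 × 192 → 28.8 cm³.
Deposited volume: 96.4 + 14.34 + 28.8 → 139.54 cm³.
Mass: 139.54 × 1.04 → 145.1216 g.
Cost = 145.1216 g / 1000 × $89.3/kg = $12.96.

$12.96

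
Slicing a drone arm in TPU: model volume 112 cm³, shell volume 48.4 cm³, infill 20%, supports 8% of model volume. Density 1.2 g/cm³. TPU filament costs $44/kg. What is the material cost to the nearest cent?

Volume inside the shell = 112 − 48.4, so 63.6 cm³.
Infill volume = 0.20 × 63.6, so 12.72 cm³.
Support: 0.08 × 112 → 8.96 cm³.
Total extruded = 48.4 + 12.72 + 8.96 = 70.08 cm³.
Mass: 70.08 × 1.2 → 84.096 g.
At $44/kg: 84.096/1000 × 44 = $3.70.

$3.70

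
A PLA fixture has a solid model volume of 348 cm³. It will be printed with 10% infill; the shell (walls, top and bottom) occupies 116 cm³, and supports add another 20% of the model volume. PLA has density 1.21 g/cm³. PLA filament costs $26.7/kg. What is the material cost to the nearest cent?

$6.75

Interior volume: 348 − 116 → 232 cm³.
Deposited infill = 0.10 × 232 = 23.2 cm³.
Support = 0.20 × 348 = 69.6 cm³.
Total extruded: 116 + 23.2 + 69.6 → 208.8 cm³.
Mass = 208.8 × 1.21, so 252.648 g.
At $26.7/kg: 252.648/1000 × 26.7 = $6.75.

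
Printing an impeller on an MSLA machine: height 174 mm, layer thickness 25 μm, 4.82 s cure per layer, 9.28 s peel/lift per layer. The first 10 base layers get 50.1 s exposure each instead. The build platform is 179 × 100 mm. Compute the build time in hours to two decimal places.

27.39 hours

Number of layers: 174 / 0.025 → 6960 (rounded up).
Burn-in layers = 10 × (50.1 + 9.28) = 593.8 s.
Normal layers: 6950 × (4.82 + 9.28) → 97995 s.
Total = 593.8 + 97995 = 98588.8 s = 27.39 hours.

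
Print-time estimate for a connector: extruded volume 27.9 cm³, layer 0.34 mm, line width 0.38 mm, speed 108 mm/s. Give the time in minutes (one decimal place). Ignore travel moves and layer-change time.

Bead cross-section = 0.34 × 0.38 = 0.1292 mm².
Total extruded path = 27900/0.1292 = 215944.3 mm.
Extrusion time = 215944.3 / 108, so 1999.5 s.
Converting: 1999.5 s = 33.3 minutes.

33.3 minutes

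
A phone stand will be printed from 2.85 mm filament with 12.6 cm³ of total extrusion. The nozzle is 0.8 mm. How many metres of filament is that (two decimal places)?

Filament cross-section = π × (2.85/2)² = 6.3794 mm².
Length = 12.6 cm³ / 6.3794 mm² = 12600 / 6.3794 = 1975.11 mm = 1.98 m.

1.98 m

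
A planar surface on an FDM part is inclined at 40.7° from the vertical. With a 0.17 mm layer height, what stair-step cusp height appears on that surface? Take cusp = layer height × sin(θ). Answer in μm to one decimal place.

Cusp = layer height × sin(40.7°) = 0.17 × 0.6521 = 0.110857 mm = 110.9 μm.

110.9 μm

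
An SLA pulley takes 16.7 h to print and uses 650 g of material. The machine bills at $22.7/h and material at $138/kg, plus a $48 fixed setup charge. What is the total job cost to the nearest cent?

Machine-time cost: 22.7 × 16.7 → $379.09.
Material charge = 138 × 650/1000, so $89.70.
Adding setup: 379.09 + 89.70 + 48 → $516.79.

$516.79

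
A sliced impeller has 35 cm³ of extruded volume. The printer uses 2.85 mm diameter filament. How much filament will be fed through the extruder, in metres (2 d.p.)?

A = π r² = π × 1.425² = 6.3794 mm².
L = 35000 mm³ / 6.3794 mm² = 5486.41 mm, i.e. 5.49 m.

5.49 m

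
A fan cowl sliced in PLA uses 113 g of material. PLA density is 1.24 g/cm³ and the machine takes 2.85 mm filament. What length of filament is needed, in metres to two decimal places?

14.28 m

Extruded volume: 113/1.24 = 91.129 cm³ (91129 mm³).
A = π r² = π × 1.425² = 6.3794 mm².
L = V/A = 91129/6.3794 = 14284.89 mm → 14.28 m.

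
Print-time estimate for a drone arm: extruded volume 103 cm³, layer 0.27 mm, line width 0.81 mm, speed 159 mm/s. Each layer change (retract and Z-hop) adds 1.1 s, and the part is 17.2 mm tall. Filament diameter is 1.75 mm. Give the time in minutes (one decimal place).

50.5 minutes

Line area = 0.27 × 0.81, so 0.2187 mm².
Toolpath length = 103 cm³ / 0.2187 mm² = 103000 / 0.2187 = 470964.8 mm.
Extrusion time = 470964.8 / 159, so 2962 s.
Number of layers: 17.2 / 0.27 → 64 (rounded up).
Layer-change overhead = 64 × 1.1, so 70.4 s.
Total = 2962 + 70.4 = 3032.4 s = 50.5 minutes.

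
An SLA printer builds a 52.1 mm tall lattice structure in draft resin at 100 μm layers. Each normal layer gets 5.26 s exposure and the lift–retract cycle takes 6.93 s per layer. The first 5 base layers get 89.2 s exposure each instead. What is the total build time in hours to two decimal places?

Layer count = ceil(52.1 / 0.1) = 521.
Bottom layers: 5 × (89.2 + 6.93) → 480.65 s.
Normal layers = 516 × (5.26 + 6.93), so 6290.04 s.
Sum: 480.65 + 6290.04 = 6770.69 s → 1.88 hours.

1.88 hours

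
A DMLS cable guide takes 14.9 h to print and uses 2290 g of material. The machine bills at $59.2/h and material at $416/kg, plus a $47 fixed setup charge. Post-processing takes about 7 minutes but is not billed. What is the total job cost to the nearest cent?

$1881.72

Time charge = 59.2 × 14.9 = $882.08.
Feedstock cost = 416 × 2290/1000, so $952.64.
Adding setup: 882.08 + 952.64 + 47 → $1881.72.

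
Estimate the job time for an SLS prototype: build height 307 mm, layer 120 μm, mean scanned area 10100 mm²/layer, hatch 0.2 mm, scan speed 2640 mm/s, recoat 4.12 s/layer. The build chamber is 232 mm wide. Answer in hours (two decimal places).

16.53 hours

Layers = ⌈307/0.12⌉ = 2559.
Hatch length per layer = 10100 / 0.2 = 50500 mm.
Per-layer scan time: 50500 / 2640 → 19.1288 s.
Layer cycle = 19.1288 + 4.12 = 23.2488 s.
Total: 2559 × 23.2488 s = 59493.6792 s → 16.53 hours.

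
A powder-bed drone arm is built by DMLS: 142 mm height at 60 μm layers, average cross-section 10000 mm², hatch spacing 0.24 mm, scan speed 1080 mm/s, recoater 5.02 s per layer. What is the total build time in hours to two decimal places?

28.67 hours

Layer count = ceil(142 / 0.06) = 2367.
Scan path per layer = 10000 / 0.24 = 41666.7 mm.
Laser time per layer = 41666.7 / 1080, so 38.5803 s.
Per-layer time = 38.5803 + 5.02 = 43.6003 s.
2367 layers × 43.6003 s/layer = 103201.9101 s, i.e. 28.67 hours.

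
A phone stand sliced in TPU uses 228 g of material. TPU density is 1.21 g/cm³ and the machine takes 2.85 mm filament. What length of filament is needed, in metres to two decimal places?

29.54 m

Volume = 228 g / 1.21 g·cm⁻³ = 188.4298 cm³ = 188429.8 mm³.
Filament cross-section = π × (2.85/2)² = 6.3794 mm².
L = V/A = 188429.8/6.3794 = 29537.23 mm → 29.54 m.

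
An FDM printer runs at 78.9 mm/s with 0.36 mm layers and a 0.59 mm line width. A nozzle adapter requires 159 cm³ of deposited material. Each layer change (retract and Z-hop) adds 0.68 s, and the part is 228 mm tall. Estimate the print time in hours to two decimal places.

Line area = 0.36 × 0.59 = 0.2124 mm².
Path length: 159000 mm³ / 0.2124 mm² → 748587.6 mm.
Print-move time = 748587.6 / 78.9 = 9487.8 s.
Layer count = ceil(228 / 0.36) = 634.
Non-print overhead = 634 × 0.68 = 431.12 s.
Altogether 9487.8 + 431.12 = 9918.92 s, i.e. 2.76 hours.

2.76 hours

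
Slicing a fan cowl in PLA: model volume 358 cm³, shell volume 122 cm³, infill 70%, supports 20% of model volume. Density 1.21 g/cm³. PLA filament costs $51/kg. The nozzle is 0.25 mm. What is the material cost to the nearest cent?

$22.14

Infill region = 358 − 122 = 236 cm³.
Infill volume = 0.70 × 236, so 165.2 cm³.
Support = 0.20 × 358, so 71.6 cm³.
Deposited volume = 122 + 165.2 + 71.6 = 358.8 cm³.
Mass: 358.8 × 1.21 → 434.148 g.
Cost = 434.148 g / 1000 × $51/kg = $22.14.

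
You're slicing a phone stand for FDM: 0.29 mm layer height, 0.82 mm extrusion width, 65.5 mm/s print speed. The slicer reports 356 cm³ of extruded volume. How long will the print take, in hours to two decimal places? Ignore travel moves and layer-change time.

6.35 hours

Extrusion cross-section = 0.29 × 0.82, so 0.2378 mm².
Toolpath length = 356 cm³ / 0.2378 mm² = 356000 / 0.2378 = 1497056.3 mm.
Print-move time: 1497056.3 / 65.5 → 22855.8 s.
22855.8 s = 6.35 hours.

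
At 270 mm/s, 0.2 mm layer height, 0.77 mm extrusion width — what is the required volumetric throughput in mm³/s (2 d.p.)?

41.58

Extrusion cross-section = 0.2 × 0.77 = 0.154 mm².
Q = v·A = 270 × 0.154 = 41.58 mm³/s.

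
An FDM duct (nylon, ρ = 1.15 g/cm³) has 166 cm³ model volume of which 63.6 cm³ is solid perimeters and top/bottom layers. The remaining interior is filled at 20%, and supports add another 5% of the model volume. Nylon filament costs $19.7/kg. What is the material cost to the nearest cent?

$2.09

Volume inside the shell: 166 − 63.6 → 102.4 cm³.
Infill volume = 0.20 × 102.4 = 20.48 cm³.
Support: 0.05 × 166 → 8.3 cm³.
Deposited volume: 63.6 + 20.48 + 8.3 → 92.38 cm³.
Mass = 92.38 × 1.15, so 106.237 g.
Cost = 106.237 g / 1000 × $19.7/kg = $2.09.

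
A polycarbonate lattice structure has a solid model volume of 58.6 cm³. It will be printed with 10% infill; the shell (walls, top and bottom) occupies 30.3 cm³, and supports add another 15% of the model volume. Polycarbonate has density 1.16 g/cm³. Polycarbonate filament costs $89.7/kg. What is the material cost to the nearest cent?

$4.36

Volume inside the shell = 58.6 − 30.3, so 28.3 cm³.
Infill deposited = 0.10 × 28.3 = 2.83 cm³.
Support = 0.15 × 58.6, so 8.79 cm³.
Total printed volume = 30.3 + 2.83 + 8.79 = 41.92 cm³.
Mass = 41.92 × 1.16, so 48.6272 g.
At $89.7/kg: 48.6272/1000 × 89.7 = $4.36.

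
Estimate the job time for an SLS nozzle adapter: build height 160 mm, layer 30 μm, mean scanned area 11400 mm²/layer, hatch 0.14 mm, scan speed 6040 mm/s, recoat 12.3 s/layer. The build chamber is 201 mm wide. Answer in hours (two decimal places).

Layers = ⌈160/0.03⌉ = 5334.
Per-layer scan distance = 11400 / 0.14 = 81428.6 mm.
Scan time per layer = 81428.6 / 6040, so 13.4816 s.
Time per layer = 13.4816 + 12.3 = 25.7816 s.
Total: 5334 × 25.7816 s = 137519.0544 s → 38.20 hours.

38.20 hours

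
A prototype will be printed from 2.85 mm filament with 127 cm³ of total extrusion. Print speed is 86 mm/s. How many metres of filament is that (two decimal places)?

19.91 m

Filament cross-section = π × (2.85/2)² = 6.3794 mm².
L = 127000 mm³ / 6.3794 mm² = 19907.83 mm, i.e. 19.91 m.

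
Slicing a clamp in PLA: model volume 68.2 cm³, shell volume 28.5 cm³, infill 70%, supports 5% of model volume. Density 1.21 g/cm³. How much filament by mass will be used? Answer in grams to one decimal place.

72.2 g

Infill region: 68.2 − 28.5 → 39.7 cm³.
Deposited infill: 0.70 × 39.7 → 27.79 cm³.
Support: 0.05 × 68.2 → 3.41 cm³.
Total printed volume: 28.5 + 27.79 + 3.41 → 59.7 cm³.
Mass = 59.7 × 1.21 = 72.237 g.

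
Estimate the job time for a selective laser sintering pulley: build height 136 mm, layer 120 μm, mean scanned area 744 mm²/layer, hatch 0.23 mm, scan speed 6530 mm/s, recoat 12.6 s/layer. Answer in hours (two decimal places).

4.13 hours

Layer count = ceil(136 / 0.12) = 1134.
Hatch length per layer: 744 / 0.23 → 3234.8 mm.
Laser time per layer = 3234.8 / 6530, so 0.4954 s.
Time per layer = 0.4954 + 12.6 = 13.0954 s.
Total: 1134 × 13.0954 s = 14850.1836 s → 4.13 hours.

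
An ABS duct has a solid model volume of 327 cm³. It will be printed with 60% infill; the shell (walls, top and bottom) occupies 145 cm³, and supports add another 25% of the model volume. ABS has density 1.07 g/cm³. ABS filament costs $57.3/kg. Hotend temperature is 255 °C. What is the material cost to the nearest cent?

$20.60

Volume inside the shell: 327 − 145 → 182 cm³.
Infill volume = 0.60 × 182 = 109.2 cm³.
Support = 0.25 × 327 = 81.75 cm³.
Total extruded = 145 + 109.2 + 81.75 = 335.95 cm³.
Mass = 335.95 × 1.07, so 359.4665 g.
At $57.3/kg: 359.4665/1000 × 57.3 = $20.60.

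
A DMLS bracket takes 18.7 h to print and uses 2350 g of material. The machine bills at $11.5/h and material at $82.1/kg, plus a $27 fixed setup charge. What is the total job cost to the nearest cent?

Machine-time cost = 11.5 × 18.7 = $215.05.
Material cost: 82.1 × 2350/1000 → $192.935.
Adding setup: 215.05 + 192.935 + 27 → 434.985 ≈ $434.99.

$434.99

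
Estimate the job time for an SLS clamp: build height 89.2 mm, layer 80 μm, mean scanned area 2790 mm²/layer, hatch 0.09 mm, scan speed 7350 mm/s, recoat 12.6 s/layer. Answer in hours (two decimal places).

Layers = ⌈89.2/0.08⌉ = 1115.
Hatch length per layer = 2790 / 0.09, so 31000 mm.
Per-layer scan time = 31000 / 7350 = 4.2177 s.
Per-layer time = 4.2177 + 12.6, so 16.8177 s.
Total: 1115 × 16.8177 s = 18751.7355 s → 5.21 hours.

5.21 hours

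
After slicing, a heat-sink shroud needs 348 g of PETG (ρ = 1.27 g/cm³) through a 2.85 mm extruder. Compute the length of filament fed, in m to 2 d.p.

Volume = 348 g / 1.27 g·cm⁻³ = 274.0157 cm³ = 274015.7 mm³.
Filament cross-section = π × (2.85/2)² = 6.3794 mm².
L = V/A = 274015.7/6.3794 = 42953.21 mm → 42.95 m.

42.95 m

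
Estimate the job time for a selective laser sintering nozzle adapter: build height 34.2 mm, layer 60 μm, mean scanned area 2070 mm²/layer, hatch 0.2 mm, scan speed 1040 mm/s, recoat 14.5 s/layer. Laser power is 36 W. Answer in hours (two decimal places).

3.87 hours

Layers = ⌈34.2/0.06⌉ = 570.
Scan path per layer = 2070 / 0.2, so 10350 mm.
Scan time per layer = 10350 / 1040 = 9.9519 s.
Layer cycle = 9.9519 + 14.5, so 24.4519 s.
Build time = 570 × 24.4519 = 13937.583 s = 3.87 hours.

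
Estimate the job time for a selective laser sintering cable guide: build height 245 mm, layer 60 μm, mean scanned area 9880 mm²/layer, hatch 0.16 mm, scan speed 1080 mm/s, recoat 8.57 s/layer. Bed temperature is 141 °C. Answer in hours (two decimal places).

Layers = ⌈245/0.06⌉ = 4084.
Scan path per layer = 9880 / 0.16, so 61750 mm.
Scan time per layer = 61750 / 1080, so 57.1759 s.
Layer cycle = 57.1759 + 8.57, so 65.7459 s.
Build time = 4084 × 65.7459 = 268506.2556 s = 74.59 hours.

74.59 hours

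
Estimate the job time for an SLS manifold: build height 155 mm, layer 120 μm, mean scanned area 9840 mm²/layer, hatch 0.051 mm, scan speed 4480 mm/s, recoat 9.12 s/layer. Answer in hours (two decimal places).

Layers = ⌈155/0.12⌉ = 1292.
Scan path per layer: 9840 / 0.051 → 192941.2 mm.
Laser time per layer = 192941.2 / 4480 = 43.0672 s.
Per-layer time = 43.0672 + 9.12 = 52.1872 s.
Build time = 1292 × 52.1872 = 67425.8624 s = 18.73 hours.

18.73 hours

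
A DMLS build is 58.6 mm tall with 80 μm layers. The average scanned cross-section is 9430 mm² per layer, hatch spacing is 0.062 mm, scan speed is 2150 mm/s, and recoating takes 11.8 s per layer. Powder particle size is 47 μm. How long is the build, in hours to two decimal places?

16.81 hours

Number of layers: 58.6 / 0.08 → 733 (rounded up).
Scan path per layer: 9430 / 0.062 → 152096.8 mm.
Laser time per layer = 152096.8 / 2150, so 70.7427 s.
Per-layer time: 70.7427 + 11.8 → 82.5427 s.
733 layers × 82.5427 s/layer = 60503.7991 s, i.e. 16.81 hours.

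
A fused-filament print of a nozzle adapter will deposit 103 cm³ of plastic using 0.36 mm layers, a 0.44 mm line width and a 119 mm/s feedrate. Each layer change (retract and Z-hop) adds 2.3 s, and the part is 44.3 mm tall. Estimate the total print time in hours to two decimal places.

Line area = 0.36 × 0.44 = 0.1584 mm².
Path length: 103000 mm³ / 0.1584 mm² → 650252.5 mm.
Extrusion time: 650252.5 / 119 → 5464.3 s.
Layer count = ceil(44.3 / 0.36) = 124.
Layer-change overhead = 124 × 2.3 = 285.2 s.
Total = 5464.3 + 285.2 = 5749.5 s = 1.60 hours.

1.60 hours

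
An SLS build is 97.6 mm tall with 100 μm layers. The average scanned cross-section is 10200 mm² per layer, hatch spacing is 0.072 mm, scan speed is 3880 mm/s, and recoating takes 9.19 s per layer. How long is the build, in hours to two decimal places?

12.39 hours

Layer count = ceil(97.6 / 0.1) = 976.
Per-layer scan distance = 10200 / 0.072, so 141666.7 mm.
Per-layer scan time = 141666.7 / 3880 = 36.512 s.
Time per layer = 36.512 + 9.19 = 45.702 s.
Total: 976 × 45.702 s = 44605.152 s → 12.39 hours.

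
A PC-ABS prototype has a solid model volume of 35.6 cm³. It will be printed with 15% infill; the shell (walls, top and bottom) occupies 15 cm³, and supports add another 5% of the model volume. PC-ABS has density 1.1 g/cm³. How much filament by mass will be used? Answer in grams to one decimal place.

21.9 g

Volume inside the shell = 35.6 − 15 = 20.6 cm³.
Infill volume = 0.15 × 20.6 = 3.09 cm³.
Support: 0.05 × 35.6 → 1.78 cm³.
Deposited volume = 15 + 3.09 + 1.78, so 19.87 cm³.
Mass: 19.87 × 1.1 → 21.857 g.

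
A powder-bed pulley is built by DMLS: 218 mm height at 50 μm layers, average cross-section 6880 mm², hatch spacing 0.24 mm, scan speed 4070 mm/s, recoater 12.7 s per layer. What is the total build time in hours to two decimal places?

Number of layers: 218 / 0.05 → 4360 (rounded up).
Hatch length per layer: 6880 / 0.24 → 28666.7 mm.
Scan time per layer: 28666.7 / 4070 → 7.0434 s.
Layer cycle = 7.0434 + 12.7, so 19.7434 s.
Total: 4360 × 19.7434 s = 86081.224 s → 23.91 hours.

23.91 hours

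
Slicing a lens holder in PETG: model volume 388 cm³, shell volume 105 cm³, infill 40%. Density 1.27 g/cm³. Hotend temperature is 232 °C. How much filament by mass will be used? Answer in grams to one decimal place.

Volume inside the shell: 388 − 105 → 283 cm³.
Deposited infill = 0.40 × 283 = 113.2 cm³.
Deposited volume = 105 + 113.2, so 218.2 cm³.
Mass: 218.2 × 1.27 → 277.114 g.

277.1 g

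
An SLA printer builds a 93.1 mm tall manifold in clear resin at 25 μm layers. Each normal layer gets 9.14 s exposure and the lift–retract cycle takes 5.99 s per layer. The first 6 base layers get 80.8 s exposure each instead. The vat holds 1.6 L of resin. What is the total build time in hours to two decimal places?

15.77 hours

Layer count = ceil(93.1 / 0.025) = 3724.
Bottom layers = 6 × (80.8 + 5.99) = 520.74 s.
Remaining layers = 3718 × (9.14 + 5.99), so 56253.34 s.
Total = 520.74 + 56253.34 = 56774.08 s = 15.77 hours.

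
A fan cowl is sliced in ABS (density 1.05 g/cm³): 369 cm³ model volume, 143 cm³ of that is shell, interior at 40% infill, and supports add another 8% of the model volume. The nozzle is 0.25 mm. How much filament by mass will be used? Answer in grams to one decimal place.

Volume inside the shell = 369 − 143 = 226 cm³.
Infill volume = 0.40 × 226 = 90.4 cm³.
Support = 0.08 × 369 = 29.52 cm³.
Deposited volume: 143 + 90.4 + 29.52 → 262.92 cm³.
Mass = 262.92 × 1.05, so 276.066 g.

276.1 g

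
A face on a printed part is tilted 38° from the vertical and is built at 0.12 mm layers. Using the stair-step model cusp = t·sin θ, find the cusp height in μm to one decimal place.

73.9 μm

h_c = t·sin θ = 0.12 × 0.6157 = 0.073884 mm (73.9 μm).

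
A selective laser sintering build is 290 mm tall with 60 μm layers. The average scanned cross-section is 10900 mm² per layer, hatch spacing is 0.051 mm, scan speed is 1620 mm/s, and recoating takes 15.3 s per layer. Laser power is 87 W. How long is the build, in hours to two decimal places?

197.70 hours

Layers = ⌈290/0.06⌉ = 4834.
Hatch length per layer = 10900 / 0.051, so 213725.5 mm.
Per-layer scan time = 213725.5 / 1620, so 131.9293 s.
Per-layer time = 131.9293 + 15.3, so 147.2293 s.
Total: 4834 × 147.2293 s = 711706.4362 s → 197.70 hours.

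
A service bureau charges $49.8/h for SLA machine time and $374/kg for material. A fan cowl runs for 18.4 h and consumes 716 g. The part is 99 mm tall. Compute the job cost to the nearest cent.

Time charge = 49.8 × 18.4, so $916.32.
Material charge = 374 × 716/1000 = $267.784.
Total = 916.32 + 267.784 = 1184.104 ≈ $1184.10.

$1184.10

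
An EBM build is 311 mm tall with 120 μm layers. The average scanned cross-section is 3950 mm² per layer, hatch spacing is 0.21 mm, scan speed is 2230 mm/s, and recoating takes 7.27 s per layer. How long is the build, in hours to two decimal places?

11.31 hours

Number of layers: 311 / 0.12 → 2592 (rounded up).
Per-layer scan distance = 3950 / 0.21 = 18809.5 mm.
Beam time per layer = 18809.5 / 2230 = 8.4348 s.
Time per layer = 8.4348 + 7.27, so 15.7048 s.
Total: 2592 × 15.7048 s = 40706.8416 s → 11.31 hours.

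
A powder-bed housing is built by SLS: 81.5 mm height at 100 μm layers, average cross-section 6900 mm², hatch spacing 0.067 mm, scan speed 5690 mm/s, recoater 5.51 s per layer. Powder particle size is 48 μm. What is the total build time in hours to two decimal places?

5.34 hours

Number of layers: 81.5 / 0.1 → 815 (rounded up).
Hatch length per layer = 6900 / 0.067 = 102985.1 mm.
Per-layer scan time = 102985.1 / 5690, so 18.0993 s.
Layer cycle: 18.0993 + 5.51 → 23.6093 s.
815 layers × 23.6093 s/layer = 19241.5795 s, i.e. 5.34 hours.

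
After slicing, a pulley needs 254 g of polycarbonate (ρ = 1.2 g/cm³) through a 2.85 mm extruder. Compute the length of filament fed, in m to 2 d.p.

33.18 m

Volume = 254 g / 1.2 g·cm⁻³ = 211.6667 cm³ = 211666.7 mm³.
A = π r² = π × 1.425² = 6.3794 mm².
Length = 211666.7 / 6.3794 = 33179.72 mm = 33.18 m.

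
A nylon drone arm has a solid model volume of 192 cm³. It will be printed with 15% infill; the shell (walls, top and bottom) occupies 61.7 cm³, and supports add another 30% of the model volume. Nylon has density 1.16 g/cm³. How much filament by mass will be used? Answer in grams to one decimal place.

Volume inside the shell = 192 − 61.7 = 130.3 cm³.
Deposited infill: 0.15 × 130.3 → 19.545 cm³.
Support: 0.30 × 192 → 57.6 cm³.
Total printed volume = 61.7 + 19.545 + 57.6 = 138.845 cm³.
Mass = 138.845 × 1.16 = 161.0602 g.

161.1 g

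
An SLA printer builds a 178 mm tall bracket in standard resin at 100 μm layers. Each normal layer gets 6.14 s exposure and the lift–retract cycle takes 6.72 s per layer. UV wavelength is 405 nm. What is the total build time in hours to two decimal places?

6.36 hours

Layers = ⌈178/0.1⌉ = 1780.
Each layer takes: 6.14 + 6.72 → 12.86 s.
Total = 1780 × 12.86 = 22890.8 s = 6.36 hours.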